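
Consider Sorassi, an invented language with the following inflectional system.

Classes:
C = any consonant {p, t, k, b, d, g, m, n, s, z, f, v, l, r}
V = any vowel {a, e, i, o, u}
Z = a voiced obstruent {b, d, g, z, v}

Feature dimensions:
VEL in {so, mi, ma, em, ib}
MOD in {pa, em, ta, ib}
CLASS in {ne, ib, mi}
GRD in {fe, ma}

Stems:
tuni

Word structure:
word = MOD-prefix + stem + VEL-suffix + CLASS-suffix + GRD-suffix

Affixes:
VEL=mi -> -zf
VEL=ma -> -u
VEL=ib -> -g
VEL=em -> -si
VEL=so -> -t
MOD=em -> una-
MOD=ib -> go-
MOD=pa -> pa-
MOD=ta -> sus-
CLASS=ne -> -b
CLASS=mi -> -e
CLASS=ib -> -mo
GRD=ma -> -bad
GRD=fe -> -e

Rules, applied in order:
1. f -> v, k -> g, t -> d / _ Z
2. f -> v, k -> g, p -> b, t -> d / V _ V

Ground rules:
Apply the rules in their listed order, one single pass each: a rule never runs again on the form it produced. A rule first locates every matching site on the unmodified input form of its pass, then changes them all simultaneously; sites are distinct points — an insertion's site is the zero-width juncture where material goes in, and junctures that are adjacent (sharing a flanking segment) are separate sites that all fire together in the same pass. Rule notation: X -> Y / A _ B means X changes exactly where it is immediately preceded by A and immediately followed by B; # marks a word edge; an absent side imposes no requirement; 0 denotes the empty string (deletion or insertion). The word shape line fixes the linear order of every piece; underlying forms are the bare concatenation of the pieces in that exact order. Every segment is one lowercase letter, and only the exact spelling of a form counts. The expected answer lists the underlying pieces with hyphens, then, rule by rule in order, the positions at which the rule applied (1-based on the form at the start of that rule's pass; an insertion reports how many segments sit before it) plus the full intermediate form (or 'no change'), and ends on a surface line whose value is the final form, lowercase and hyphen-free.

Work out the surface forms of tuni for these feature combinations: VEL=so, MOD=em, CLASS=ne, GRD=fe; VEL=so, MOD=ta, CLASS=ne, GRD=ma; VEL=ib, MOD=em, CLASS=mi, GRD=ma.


cell VEL=so, MOD=em, CLASS=ne, GRD=fe:
underlying: una-tuni-t-b-e
1. f -> v, k -> g, t -> d / _ Z: fires at position(s) 8: unatunidbe
2. f -> v, k -> g, p -> b, t -> d / V _ V: fires at position(s) 4: unadunidbe
surface: unadunidbe

cell VEL=so, MOD=ta, CLASS=ne, GRD=ma:
underlying: sus-tuni-t-b-bad
1. f -> v, k -> g, t -> d / _ Z: fires at position(s) 8: sustunidbbad
2. f -> v, k -> g, p -> b, t -> d / V _ V: no change
surface: sustunidbbad

cell VEL=ib, MOD=em, CLASS=mi, GRD=ma:
underlying: una-tuni-g-e-bad
1. f -> v, k -> g, t -> d / _ Z: no change
2. f -> v, k -> g, p -> b, t -> d / V _ V: fires at position(s) 4: unadunigebad
surface: unadunigebad


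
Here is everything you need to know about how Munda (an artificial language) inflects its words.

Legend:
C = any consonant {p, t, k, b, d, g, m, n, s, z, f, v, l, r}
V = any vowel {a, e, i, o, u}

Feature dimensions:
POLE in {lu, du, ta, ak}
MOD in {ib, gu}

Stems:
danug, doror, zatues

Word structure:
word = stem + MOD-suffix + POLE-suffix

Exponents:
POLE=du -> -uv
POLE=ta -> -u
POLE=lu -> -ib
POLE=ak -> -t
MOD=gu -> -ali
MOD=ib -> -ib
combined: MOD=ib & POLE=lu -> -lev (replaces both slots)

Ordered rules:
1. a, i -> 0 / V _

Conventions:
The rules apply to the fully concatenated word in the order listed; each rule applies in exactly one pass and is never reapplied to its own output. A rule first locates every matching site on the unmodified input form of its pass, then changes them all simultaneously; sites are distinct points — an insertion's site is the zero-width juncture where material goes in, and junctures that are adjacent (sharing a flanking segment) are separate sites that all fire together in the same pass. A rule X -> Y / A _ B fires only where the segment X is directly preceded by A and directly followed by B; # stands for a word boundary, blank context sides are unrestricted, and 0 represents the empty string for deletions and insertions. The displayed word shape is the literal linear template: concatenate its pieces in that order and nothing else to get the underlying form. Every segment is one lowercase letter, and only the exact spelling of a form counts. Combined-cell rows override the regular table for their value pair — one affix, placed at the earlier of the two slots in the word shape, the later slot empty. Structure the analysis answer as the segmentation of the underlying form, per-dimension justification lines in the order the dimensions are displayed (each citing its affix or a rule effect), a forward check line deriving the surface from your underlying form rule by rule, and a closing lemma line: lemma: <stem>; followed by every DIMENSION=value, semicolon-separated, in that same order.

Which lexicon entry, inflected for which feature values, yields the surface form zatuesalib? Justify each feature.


underlying: zatues-ali-ib
POLE=lu - signalled by the affix -ib
MOD=gu - signalled by the affix -ali
check: zatuesaliib -> zatuesalib
lemma: zatues; POLE=lu; MOD=gu


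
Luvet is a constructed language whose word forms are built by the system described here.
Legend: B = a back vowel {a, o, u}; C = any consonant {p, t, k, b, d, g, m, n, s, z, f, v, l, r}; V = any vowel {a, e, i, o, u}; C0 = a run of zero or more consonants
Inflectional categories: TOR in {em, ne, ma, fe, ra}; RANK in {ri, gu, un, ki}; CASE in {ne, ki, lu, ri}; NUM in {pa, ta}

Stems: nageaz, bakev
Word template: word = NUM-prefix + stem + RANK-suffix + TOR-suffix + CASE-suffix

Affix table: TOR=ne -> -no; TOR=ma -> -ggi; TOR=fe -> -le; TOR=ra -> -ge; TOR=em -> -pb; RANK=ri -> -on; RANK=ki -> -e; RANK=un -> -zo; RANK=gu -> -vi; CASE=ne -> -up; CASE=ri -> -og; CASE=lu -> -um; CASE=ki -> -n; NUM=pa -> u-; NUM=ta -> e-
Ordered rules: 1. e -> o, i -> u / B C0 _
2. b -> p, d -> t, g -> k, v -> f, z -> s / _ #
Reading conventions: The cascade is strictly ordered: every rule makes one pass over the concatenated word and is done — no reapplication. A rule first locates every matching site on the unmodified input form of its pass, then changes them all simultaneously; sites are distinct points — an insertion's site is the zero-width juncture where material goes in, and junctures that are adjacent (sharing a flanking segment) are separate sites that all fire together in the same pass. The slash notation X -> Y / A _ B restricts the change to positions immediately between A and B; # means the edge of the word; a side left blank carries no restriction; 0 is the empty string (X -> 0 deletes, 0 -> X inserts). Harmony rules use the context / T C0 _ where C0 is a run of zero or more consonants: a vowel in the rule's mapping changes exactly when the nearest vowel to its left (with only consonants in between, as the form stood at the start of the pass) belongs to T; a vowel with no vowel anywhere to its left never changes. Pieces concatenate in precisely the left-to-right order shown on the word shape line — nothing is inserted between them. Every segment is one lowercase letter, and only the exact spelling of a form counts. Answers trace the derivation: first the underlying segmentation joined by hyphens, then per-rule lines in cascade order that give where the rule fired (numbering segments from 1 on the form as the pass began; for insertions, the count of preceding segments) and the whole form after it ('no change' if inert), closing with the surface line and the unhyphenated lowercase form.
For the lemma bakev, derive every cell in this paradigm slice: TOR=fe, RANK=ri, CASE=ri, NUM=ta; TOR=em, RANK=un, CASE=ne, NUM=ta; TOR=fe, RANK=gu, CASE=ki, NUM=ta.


cell TOR=fe, RANK=ri, CASE=ri, NUM=ta:
underlying: e-bakev-on-le-og
1. e -> o, i -> u / B C0 _: fires at position(s) 5, 10: ebakovonloog
2. b -> p, d -> t, g -> k, v -> f, z -> s / _ #: fires at position(s) 12: ebakovonlook
surface: ebakovonlook

cell TOR=em, RANK=un, CASE=ne, NUM=ta:
underlying: e-bakev-zo-pb-up
1. e -> o, i -> u / B C0 _: fires at position(s) 5: ebakovzopbup
2. b -> p, d -> t, g -> k, v -> f, z -> s / _ #: no change
surface: ebakovzopbup

cell TOR=fe, RANK=gu, CASE=ki, NUM=ta:
underlying: e-bakev-vi-le-n
1. e -> o, i -> u / B C0 _: fires at position(s) 5: ebakovvilen
2. b -> p, d -> t, g -> k, v -> f, z -> s / _ #: no change
surface: ebakovvilen


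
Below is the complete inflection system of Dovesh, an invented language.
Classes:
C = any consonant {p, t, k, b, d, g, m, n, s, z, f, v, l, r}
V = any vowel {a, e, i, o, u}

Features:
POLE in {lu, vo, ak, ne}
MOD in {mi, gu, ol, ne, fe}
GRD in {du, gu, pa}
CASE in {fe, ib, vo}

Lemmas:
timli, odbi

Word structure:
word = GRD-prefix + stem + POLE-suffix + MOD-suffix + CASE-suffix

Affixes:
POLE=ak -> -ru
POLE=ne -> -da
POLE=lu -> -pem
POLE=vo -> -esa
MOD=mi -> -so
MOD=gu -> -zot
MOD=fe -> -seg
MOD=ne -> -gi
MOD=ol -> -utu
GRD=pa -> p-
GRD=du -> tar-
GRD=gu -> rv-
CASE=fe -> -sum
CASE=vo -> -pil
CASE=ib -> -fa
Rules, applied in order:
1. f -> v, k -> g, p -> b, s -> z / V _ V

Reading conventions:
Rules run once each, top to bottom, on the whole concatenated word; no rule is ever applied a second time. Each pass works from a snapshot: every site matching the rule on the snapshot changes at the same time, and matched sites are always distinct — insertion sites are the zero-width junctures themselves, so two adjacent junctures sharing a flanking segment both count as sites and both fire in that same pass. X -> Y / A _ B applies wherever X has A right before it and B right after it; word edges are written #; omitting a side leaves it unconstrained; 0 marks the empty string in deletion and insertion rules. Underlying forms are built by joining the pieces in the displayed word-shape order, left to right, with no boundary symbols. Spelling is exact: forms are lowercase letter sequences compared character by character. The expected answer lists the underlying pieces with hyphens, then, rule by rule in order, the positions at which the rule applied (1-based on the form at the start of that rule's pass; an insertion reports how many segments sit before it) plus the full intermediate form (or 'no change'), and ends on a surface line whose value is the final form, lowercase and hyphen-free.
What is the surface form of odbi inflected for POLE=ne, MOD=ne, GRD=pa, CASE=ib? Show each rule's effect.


underlying: p-odbi-da-gi-fa
1. f -> v, k -> g, p -> b, s -> z / V _ V: fires at position(s) 10: podbidagiva
surface: podbidagiva


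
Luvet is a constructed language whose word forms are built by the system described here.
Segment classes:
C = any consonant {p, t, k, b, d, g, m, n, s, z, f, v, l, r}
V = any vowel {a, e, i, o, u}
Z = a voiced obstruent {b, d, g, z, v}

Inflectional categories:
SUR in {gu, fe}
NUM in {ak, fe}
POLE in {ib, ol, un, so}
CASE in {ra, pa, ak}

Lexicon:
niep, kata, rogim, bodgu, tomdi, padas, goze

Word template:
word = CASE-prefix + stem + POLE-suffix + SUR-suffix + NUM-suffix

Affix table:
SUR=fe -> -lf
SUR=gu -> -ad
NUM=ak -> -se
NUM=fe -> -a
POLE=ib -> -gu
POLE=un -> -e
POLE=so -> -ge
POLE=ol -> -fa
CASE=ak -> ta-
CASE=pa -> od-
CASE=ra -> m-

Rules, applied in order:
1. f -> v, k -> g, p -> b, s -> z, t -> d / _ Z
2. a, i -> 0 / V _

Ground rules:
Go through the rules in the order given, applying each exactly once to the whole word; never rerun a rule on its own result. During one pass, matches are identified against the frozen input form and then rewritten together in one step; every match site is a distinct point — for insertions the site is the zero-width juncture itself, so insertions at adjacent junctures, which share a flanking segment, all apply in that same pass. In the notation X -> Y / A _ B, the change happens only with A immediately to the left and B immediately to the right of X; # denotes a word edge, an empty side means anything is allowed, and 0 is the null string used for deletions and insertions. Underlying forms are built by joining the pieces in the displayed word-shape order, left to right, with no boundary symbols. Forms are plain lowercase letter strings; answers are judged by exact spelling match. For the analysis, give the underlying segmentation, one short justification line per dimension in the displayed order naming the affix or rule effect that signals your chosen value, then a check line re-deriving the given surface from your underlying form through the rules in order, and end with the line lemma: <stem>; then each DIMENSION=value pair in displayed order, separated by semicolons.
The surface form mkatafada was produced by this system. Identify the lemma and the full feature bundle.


underlying: m-kata-fa-ad-a
SUR=gu - signalled by the affix -ad
NUM=fe - signalled by the affix -a
POLE=ol - signalled by the affix -fa
CASE=ra - signalled by the affix m-
check: mkatafaada -> mkatafaada -> mkatafada
lemma: kata; SUR=gu; NUM=fe; POLE=ol; CASE=ra


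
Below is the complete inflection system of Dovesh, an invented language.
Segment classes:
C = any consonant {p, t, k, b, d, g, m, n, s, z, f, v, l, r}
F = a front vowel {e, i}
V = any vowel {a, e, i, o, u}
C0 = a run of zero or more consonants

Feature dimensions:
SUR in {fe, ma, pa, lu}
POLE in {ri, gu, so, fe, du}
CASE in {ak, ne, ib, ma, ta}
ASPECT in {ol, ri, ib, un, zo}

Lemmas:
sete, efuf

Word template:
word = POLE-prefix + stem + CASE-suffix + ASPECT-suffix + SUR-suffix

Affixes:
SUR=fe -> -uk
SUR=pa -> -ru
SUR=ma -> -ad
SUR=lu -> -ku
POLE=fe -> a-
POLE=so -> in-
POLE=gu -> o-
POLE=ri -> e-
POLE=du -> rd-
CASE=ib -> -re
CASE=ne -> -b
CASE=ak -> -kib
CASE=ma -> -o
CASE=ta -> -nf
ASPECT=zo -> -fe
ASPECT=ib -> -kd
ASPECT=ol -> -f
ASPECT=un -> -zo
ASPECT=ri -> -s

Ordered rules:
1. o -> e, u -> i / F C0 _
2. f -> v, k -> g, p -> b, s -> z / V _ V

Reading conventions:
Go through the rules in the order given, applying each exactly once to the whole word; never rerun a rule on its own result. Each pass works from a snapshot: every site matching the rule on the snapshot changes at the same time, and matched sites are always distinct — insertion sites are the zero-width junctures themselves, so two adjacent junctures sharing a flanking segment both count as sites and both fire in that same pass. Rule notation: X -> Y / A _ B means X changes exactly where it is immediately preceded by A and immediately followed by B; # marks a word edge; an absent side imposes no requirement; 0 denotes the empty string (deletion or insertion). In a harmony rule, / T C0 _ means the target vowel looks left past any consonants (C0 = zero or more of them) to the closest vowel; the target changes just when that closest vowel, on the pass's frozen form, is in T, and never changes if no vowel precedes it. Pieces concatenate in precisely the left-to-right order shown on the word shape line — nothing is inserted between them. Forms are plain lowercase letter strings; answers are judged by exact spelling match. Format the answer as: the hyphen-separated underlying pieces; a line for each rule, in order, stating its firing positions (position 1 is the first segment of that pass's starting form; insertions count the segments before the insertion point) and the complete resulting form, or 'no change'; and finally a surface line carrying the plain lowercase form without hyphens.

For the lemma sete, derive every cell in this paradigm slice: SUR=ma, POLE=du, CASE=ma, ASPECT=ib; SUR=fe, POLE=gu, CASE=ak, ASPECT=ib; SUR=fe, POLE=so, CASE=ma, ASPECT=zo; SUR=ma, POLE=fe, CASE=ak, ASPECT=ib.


cell SUR=ma, POLE=du, CASE=ma, ASPECT=ib:
underlying: rd-sete-o-kd-ad
1. o -> e, u -> i / F C0 _: fires at position(s) 7: rdseteekdad
2. f -> v, k -> g, p -> b, s -> z / V _ V: no change
surface: rdseteekdad

cell SUR=fe, POLE=gu, CASE=ak, ASPECT=ib:
underlying: o-sete-kib-kd-uk
1. o -> e, u -> i / F C0 _: fires at position(s) 11: osetekibkdik
2. f -> v, k -> g, p -> b, s -> z / V _ V: fires at position(s) 2, 6: ozetegibkdik
surface: ozetegibkdik

cell SUR=fe, POLE=so, CASE=ma, ASPECT=zo:
underlying: in-sete-o-fe-uk
1. o -> e, u -> i / F C0 _: fires at position(s) 7, 10: inseteefeik
2. f -> v, k -> g, p -> b, s -> z / V _ V: fires at position(s) 8: inseteeveik
surface: inseteeveik

cell SUR=ma, POLE=fe, CASE=ak, ASPECT=ib:
underlying: a-sete-kib-kd-ad
1. o -> e, u -> i / F C0 _: no change
2. f -> v, k -> g, p -> b, s -> z / V _ V: fires at position(s) 2, 6: azetegibkdad
surface: azetegibkdad


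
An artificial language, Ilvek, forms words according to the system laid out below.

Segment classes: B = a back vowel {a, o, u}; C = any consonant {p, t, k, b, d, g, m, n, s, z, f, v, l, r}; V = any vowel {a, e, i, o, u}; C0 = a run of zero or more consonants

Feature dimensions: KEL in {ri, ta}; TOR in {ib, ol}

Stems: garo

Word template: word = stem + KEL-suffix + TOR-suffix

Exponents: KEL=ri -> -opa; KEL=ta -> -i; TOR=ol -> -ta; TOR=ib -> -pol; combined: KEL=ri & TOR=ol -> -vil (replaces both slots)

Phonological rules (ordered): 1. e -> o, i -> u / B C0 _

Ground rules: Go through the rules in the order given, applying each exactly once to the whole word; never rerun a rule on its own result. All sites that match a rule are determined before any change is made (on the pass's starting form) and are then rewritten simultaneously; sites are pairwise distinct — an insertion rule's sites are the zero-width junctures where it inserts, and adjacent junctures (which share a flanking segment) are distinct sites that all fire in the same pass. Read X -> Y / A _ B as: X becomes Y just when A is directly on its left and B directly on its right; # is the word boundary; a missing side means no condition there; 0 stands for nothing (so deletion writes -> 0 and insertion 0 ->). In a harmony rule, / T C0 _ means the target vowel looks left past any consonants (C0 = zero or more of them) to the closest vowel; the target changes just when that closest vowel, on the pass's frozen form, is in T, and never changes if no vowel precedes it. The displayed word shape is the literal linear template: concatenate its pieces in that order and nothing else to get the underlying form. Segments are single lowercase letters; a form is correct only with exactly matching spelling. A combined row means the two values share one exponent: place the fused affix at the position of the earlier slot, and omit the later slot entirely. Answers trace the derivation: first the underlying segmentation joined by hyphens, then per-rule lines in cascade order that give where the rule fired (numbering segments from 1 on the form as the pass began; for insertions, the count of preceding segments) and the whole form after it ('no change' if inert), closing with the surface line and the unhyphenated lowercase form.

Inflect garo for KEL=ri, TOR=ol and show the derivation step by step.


underlying: garo-vil
1. e -> o, i -> u / B C0 _: fires at position(s) 6: garovul
surface: garovul


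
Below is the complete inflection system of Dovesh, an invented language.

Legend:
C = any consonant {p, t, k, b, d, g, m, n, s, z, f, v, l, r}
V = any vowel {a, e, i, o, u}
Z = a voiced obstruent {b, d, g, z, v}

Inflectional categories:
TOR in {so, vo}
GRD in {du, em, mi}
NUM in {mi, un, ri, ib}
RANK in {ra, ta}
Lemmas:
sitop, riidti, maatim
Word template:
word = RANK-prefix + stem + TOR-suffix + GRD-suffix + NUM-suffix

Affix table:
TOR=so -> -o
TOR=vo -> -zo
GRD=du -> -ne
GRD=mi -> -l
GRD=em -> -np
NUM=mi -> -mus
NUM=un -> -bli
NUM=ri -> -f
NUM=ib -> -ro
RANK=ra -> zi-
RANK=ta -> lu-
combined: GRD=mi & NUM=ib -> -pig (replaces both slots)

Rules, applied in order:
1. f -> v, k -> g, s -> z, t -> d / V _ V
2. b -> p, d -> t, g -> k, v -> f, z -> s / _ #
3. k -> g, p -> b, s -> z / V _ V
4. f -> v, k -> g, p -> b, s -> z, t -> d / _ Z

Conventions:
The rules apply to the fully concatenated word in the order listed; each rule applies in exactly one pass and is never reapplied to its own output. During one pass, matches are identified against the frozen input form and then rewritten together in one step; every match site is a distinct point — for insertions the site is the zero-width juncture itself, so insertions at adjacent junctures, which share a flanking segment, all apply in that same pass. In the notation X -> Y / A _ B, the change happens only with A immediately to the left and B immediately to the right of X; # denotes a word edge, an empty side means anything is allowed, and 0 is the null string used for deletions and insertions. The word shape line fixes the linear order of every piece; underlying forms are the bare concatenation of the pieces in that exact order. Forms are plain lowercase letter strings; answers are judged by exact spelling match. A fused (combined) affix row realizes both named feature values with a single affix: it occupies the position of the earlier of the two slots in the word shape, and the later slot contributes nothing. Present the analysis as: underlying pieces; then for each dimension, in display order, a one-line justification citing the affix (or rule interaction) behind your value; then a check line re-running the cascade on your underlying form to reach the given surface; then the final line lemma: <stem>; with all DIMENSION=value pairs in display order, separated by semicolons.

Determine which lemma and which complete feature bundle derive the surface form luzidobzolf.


underlying: lu-sitop-zo-l-f
TOR=vo - signalled by the affix -zo
GRD=mi - signalled by the affix -l
NUM=ri - signalled by the affix -f
RANK=ta - signalled by the affix lu-
check: lusitopzolf -> luzidopzolf -> luzidopzolf -> luzidopzolf -> luzidobzolf
lemma: sitop; TOR=vo; GRD=mi; NUM=ri; RANK=ta


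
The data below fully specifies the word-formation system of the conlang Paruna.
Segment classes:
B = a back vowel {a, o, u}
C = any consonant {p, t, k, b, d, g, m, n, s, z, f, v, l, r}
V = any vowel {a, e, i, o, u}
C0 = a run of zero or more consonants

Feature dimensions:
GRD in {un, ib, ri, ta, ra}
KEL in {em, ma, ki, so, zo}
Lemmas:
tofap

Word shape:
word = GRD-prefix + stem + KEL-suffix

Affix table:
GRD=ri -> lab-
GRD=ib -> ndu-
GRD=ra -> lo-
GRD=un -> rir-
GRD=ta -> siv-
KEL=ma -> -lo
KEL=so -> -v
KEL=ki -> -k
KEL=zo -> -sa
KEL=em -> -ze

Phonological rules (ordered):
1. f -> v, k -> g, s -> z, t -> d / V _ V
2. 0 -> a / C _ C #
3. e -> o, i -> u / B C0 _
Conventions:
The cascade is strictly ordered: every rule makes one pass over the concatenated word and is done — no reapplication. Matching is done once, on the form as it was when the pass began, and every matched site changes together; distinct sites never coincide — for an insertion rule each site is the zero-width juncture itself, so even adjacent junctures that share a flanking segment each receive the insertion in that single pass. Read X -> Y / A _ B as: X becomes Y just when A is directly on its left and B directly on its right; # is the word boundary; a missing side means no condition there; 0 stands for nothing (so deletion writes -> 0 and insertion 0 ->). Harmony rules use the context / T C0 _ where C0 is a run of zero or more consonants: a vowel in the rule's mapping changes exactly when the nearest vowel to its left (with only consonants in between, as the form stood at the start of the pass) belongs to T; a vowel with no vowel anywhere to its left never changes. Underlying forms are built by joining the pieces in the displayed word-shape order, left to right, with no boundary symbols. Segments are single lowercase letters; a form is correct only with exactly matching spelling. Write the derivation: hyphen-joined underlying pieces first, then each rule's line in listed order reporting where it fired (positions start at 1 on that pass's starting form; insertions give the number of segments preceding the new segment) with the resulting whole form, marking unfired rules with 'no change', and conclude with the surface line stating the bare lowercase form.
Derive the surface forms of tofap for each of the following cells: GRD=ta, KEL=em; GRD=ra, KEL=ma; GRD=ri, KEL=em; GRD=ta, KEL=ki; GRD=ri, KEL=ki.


cell GRD=ta, KEL=em:
underlying: siv-tofap-ze
1. f -> v, k -> g, s -> z, t -> d / V _ V: fires at position(s) 6: sivtovapze
2. 0 -> a / C _ C #: no change
3. e -> o, i -> u / B C0 _: fires at position(s) 10: sivtovapzo
surface: sivtovapzo

cell GRD=ra, KEL=ma:
underlying: lo-tofap-lo
1. f -> v, k -> g, s -> z, t -> d / V _ V: fires at position(s) 3, 5: lodovaplo
2. 0 -> a / C _ C #: no change
3. e -> o, i -> u / B C0 _: no change
surface: lodovaplo

cell GRD=ri, KEL=em:
underlying: lab-tofap-ze
1. f -> v, k -> g, s -> z, t -> d / V _ V: fires at position(s) 6: labtovapze
2. 0 -> a / C _ C #: no change
3. e -> o, i -> u / B C0 _: fires at position(s) 10: labtovapzo
surface: labtovapzo

cell GRD=ta, KEL=ki:
underlying: siv-tofap-k
1. f -> v, k -> g, s -> z, t -> d / V _ V: fires at position(s) 6: sivtovapk
2. 0 -> a / C _ C #: inserts after position(s) 8: sivtovapak
3. e -> o, i -> u / B C0 _: no change
surface: sivtovapak

cell GRD=ri, KEL=ki:
underlying: lab-tofap-k
1. f -> v, k -> g, s -> z, t -> d / V _ V: fires at position(s) 6: labtovapk
2. 0 -> a / C _ C #: inserts after position(s) 8: labtovapak
3. e -> o, i -> u / B C0 _: no change
surface: labtovapak


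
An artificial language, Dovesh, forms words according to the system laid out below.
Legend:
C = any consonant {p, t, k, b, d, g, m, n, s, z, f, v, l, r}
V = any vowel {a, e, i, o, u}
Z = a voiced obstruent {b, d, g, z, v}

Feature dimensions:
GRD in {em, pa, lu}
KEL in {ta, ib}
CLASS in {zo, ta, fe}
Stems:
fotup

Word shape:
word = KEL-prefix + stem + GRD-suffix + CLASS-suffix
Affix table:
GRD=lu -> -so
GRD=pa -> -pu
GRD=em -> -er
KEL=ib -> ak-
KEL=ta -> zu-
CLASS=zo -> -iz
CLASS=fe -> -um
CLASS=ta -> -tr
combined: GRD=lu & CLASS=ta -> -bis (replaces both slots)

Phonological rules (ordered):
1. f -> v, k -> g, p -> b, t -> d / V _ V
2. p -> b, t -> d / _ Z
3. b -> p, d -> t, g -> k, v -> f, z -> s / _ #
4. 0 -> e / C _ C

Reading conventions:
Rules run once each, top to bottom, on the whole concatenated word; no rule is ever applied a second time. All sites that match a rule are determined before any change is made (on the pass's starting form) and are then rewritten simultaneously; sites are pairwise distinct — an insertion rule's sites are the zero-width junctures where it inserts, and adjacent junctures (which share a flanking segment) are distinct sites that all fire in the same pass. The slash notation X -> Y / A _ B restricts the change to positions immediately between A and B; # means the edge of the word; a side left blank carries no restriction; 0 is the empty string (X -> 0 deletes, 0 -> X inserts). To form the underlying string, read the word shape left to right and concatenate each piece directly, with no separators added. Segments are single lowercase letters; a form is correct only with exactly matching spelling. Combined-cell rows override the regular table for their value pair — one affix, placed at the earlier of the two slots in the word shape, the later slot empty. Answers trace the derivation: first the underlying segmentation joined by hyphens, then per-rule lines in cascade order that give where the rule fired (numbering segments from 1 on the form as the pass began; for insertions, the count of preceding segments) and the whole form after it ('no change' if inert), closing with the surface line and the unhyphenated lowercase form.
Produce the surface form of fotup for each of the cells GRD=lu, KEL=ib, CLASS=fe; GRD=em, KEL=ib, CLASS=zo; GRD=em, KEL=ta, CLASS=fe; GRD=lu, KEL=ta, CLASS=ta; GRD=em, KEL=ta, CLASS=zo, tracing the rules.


cell GRD=lu, KEL=ib, CLASS=fe:
underlying: ak-fotup-so-um
1. f -> v, k -> g, p -> b, t -> d / V _ V: fires at position(s) 5: akfodupsoum
2. p -> b, t -> d / _ Z: no change
3. b -> p, d -> t, g -> k, v -> f, z -> s / _ #: no change
4. 0 -> e / C _ C: inserts after position(s) 2, 7: akefodupesoum
surface: akefodupesoum

cell GRD=em, KEL=ib, CLASS=zo:
underlying: ak-fotup-er-iz
1. f -> v, k -> g, p -> b, t -> d / V _ V: fires at position(s) 5, 7: akfoduberiz
2. p -> b, t -> d / _ Z: no change
3. b -> p, d -> t, g -> k, v -> f, z -> s / _ #: fires at position(s) 11: akfoduberis
4. 0 -> e / C _ C: inserts after position(s) 2: akefoduberis
surface: akefoduberis

cell GRD=em, KEL=ta, CLASS=fe:
underlying: zu-fotup-er-um
1. f -> v, k -> g, p -> b, t -> d / V _ V: fires at position(s) 3, 5, 7: zuvoduberum
2. p -> b, t -> d / _ Z: no change
3. b -> p, d -> t, g -> k, v -> f, z -> s / _ #: no change
4. 0 -> e / C _ C: no change
surface: zuvoduberum

cell GRD=lu, KEL=ta, CLASS=ta:
underlying: zu-fotup-bis
1. f -> v, k -> g, p -> b, t -> d / V _ V: fires at position(s) 3, 5: zuvodupbis
2. p -> b, t -> d / _ Z: fires at position(s) 7: zuvodubbis
3. b -> p, d -> t, g -> k, v -> f, z -> s / _ #: no change
4. 0 -> e / C _ C: inserts after position(s) 7: zuvodubebis
surface: zuvodubebis

cell GRD=em, KEL=ta, CLASS=zo:
underlying: zu-fotup-er-iz
1. f -> v, k -> g, p -> b, t -> d / V _ V: fires at position(s) 3, 5, 7: zuvoduberiz
2. p -> b, t -> d / _ Z: no change
3. b -> p, d -> t, g -> k, v -> f, z -> s / _ #: fires at position(s) 11: zuvoduberis
4. 0 -> e / C _ C: no change
surface: zuvoduberis


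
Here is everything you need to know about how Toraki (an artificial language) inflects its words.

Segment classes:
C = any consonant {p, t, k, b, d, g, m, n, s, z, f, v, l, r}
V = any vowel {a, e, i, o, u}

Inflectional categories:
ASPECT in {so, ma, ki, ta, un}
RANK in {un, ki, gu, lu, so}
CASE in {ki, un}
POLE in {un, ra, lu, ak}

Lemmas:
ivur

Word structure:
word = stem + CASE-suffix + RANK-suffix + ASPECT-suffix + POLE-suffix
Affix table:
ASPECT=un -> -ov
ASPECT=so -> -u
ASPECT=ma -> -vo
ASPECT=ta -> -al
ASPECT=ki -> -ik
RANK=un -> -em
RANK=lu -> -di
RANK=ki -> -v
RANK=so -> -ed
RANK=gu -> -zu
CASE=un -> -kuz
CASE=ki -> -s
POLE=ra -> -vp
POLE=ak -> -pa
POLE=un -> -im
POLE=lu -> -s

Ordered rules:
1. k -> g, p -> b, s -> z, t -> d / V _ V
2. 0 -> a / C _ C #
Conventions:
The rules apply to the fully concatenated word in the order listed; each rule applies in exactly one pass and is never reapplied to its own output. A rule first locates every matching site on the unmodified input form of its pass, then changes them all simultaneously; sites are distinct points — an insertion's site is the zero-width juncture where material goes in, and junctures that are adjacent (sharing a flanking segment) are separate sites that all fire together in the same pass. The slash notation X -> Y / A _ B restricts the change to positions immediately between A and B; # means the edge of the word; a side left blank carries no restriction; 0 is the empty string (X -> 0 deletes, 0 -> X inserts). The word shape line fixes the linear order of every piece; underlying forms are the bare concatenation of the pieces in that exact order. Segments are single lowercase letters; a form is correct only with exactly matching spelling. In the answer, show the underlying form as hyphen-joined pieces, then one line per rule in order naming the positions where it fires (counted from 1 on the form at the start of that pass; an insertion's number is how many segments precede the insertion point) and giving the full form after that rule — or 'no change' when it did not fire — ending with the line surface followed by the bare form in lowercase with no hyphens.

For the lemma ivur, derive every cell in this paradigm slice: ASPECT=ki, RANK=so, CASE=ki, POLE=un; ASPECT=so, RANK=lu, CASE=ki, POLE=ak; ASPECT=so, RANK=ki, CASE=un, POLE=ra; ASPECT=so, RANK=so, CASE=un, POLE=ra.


cell ASPECT=ki, RANK=so, CASE=ki, POLE=un:
underlying: ivur-s-ed-ik-im
1. k -> g, p -> b, s -> z, t -> d / V _ V: fires at position(s) 9: ivursedigim
2. 0 -> a / C _ C #: no change
surface: ivursedigim

cell ASPECT=so, RANK=lu, CASE=ki, POLE=ak:
underlying: ivur-s-di-u-pa
1. k -> g, p -> b, s -> z, t -> d / V _ V: fires at position(s) 9: ivursdiuba
2. 0 -> a / C _ C #: no change
surface: ivursdiuba

cell ASPECT=so, RANK=ki, CASE=un, POLE=ra:
underlying: ivur-kuz-v-u-vp
1. k -> g, p -> b, s -> z, t -> d / V _ V: no change
2. 0 -> a / C _ C #: inserts after position(s) 10: ivurkuzvuvap
surface: ivurkuzvuvap

cell ASPECT=so, RANK=so, CASE=un, POLE=ra:
underlying: ivur-kuz-ed-u-vp
1. k -> g, p -> b, s -> z, t -> d / V _ V: no change
2. 0 -> a / C _ C #: inserts after position(s) 11: ivurkuzeduvap
surface: ivurkuzeduvap


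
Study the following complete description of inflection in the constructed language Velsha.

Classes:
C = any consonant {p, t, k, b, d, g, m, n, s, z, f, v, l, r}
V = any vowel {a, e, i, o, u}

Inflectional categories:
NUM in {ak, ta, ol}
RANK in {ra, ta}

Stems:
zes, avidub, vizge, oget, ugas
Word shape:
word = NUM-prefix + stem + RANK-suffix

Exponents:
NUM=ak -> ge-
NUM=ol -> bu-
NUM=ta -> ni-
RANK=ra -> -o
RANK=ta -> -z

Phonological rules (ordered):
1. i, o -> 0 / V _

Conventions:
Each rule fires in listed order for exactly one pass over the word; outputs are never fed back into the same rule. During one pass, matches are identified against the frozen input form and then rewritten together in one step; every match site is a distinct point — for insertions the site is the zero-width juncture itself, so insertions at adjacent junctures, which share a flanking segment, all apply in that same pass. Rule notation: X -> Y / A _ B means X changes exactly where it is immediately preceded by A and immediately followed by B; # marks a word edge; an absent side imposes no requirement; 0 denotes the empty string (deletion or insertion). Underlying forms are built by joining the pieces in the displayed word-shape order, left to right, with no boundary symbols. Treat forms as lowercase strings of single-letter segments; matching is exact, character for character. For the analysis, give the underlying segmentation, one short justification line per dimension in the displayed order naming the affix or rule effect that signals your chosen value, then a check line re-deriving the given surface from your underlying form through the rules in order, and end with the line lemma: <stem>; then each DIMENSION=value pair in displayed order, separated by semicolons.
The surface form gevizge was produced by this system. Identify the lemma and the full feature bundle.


underlying: ge-vizge-o
NUM=ak - signalled by the affix ge-
RANK=ra - signalled by the affix -o
check: gevizgeo -> gevizge
lemma: vizge; NUM=ak; RANK=ra


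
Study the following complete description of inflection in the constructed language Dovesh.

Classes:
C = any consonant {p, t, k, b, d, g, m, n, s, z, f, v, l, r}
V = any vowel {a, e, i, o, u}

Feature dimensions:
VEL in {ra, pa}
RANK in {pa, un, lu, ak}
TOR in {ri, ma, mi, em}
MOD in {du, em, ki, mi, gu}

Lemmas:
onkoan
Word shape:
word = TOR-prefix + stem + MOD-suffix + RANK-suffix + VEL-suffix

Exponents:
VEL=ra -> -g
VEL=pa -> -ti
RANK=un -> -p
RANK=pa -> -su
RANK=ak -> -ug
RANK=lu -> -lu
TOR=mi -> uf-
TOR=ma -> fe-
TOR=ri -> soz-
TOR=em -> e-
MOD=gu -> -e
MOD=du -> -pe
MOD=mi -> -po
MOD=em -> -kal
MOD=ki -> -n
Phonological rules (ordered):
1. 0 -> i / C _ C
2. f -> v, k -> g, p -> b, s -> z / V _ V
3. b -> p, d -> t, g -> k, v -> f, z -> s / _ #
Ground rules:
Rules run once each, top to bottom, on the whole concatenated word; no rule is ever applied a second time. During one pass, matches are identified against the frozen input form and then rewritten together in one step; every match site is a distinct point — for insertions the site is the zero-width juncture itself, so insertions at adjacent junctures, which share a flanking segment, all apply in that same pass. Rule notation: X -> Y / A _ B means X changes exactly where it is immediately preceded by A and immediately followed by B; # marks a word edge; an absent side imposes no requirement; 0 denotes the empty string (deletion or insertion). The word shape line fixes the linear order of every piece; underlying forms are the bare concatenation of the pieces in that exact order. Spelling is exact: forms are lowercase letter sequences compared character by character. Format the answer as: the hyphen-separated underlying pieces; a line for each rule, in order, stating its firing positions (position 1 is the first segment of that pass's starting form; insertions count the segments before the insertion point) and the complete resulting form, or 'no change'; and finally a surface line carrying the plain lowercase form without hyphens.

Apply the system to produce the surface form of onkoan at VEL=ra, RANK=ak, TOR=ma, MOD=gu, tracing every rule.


underlying: fe-onkoan-e-ug-g
1. 0 -> i / C _ C: inserts after position(s) 4, 11: feonikoaneugig
2. f -> v, k -> g, p -> b, s -> z / V _ V: fires at position(s) 6: feonigoaneugig
3. b -> p, d -> t, g -> k, v -> f, z -> s / _ #: fires at position(s) 14: feonigoaneugik
surface: feonigoaneugik


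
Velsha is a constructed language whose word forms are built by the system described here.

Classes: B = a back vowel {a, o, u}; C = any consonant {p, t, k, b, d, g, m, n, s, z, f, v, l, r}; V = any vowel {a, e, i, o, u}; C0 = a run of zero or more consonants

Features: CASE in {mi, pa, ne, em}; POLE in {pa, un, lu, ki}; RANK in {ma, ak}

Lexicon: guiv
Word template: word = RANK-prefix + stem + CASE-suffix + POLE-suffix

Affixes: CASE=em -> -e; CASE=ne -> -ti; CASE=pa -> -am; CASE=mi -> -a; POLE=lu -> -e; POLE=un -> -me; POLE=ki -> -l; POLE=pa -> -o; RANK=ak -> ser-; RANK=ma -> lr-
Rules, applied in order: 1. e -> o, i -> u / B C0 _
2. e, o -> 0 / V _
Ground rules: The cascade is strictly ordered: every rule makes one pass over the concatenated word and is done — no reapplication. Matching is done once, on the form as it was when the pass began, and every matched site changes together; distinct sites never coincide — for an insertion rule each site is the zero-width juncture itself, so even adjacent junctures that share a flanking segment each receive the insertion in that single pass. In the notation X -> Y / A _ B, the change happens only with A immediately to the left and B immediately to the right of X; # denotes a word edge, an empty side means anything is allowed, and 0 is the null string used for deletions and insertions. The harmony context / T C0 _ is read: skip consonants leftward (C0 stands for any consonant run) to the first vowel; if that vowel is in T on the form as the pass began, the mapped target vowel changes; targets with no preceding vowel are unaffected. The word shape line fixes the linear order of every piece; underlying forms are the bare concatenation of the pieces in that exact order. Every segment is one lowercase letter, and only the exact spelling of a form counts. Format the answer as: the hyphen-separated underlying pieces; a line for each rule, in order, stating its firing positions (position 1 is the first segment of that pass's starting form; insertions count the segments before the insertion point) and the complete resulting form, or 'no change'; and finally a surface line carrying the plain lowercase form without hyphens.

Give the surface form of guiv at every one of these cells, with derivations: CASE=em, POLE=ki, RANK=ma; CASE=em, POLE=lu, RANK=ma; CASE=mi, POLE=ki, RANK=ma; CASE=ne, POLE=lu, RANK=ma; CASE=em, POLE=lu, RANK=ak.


cell CASE=em, POLE=ki, RANK=ma:
underlying: lr-guiv-e-l
1. e -> o, i -> u / B C0 _: fires at position(s) 5: lrguuvel
2. e, o -> 0 / V _: no change
surface: lrguuvel

cell CASE=em, POLE=lu, RANK=ma:
underlying: lr-guiv-e-e
1. e -> o, i -> u / B C0 _: fires at position(s) 5: lrguuvee
2. e, o -> 0 / V _: fires at position(s) 8: lrguuve
surface: lrguuve

cell CASE=mi, POLE=ki, RANK=ma:
underlying: lr-guiv-a-l
1. e -> o, i -> u / B C0 _: fires at position(s) 5: lrguuval
2. e, o -> 0 / V _: no change
surface: lrguuval

cell CASE=ne, POLE=lu, RANK=ma:
underlying: lr-guiv-ti-e
1. e -> o, i -> u / B C0 _: fires at position(s) 5: lrguuvtie
2. e, o -> 0 / V _: fires at position(s) 9: lrguuvti
surface: lrguuvti

cell CASE=em, POLE=lu, RANK=ak:
underlying: ser-guiv-e-e
1. e -> o, i -> u / B C0 _: fires at position(s) 6: serguuvee
2. e, o -> 0 / V _: fires at position(s) 9: serguuve
surface: serguuve


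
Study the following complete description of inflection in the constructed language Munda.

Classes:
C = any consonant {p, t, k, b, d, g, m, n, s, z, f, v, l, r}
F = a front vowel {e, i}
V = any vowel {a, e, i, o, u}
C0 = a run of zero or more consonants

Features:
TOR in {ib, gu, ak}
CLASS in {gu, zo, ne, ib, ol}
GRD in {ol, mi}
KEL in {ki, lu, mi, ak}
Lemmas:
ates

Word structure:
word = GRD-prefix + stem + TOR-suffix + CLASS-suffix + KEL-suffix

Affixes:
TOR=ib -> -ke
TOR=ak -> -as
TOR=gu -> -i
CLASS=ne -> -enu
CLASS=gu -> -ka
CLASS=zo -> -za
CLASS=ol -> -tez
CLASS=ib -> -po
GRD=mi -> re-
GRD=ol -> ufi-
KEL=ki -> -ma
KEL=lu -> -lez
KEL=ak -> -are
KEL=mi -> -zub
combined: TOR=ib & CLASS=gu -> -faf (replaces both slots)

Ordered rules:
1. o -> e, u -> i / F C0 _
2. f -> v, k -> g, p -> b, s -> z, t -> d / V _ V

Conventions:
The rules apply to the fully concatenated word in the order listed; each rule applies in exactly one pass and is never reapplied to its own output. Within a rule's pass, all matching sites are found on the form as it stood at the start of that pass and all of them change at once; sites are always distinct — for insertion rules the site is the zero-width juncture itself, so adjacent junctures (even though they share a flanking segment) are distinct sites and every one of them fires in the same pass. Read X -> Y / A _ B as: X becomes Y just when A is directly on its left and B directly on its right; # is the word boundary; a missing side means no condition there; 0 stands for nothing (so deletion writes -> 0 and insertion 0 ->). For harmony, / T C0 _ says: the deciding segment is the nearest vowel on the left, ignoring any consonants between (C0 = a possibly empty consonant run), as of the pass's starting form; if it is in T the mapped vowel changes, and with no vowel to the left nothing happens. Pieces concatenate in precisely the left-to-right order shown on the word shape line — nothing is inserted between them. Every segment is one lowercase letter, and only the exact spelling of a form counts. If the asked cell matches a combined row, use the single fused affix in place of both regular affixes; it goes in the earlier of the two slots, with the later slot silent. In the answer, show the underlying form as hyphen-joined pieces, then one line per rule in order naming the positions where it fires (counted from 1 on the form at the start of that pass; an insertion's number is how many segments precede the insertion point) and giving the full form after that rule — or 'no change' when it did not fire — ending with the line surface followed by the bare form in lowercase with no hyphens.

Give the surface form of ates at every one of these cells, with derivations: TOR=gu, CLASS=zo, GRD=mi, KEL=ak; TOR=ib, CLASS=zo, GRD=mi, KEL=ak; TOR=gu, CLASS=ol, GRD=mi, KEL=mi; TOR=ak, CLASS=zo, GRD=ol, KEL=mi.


cell TOR=gu, CLASS=zo, GRD=mi, KEL=ak:
underlying: re-ates-i-za-are
1. o -> e, u -> i / F C0 _: no change
2. f -> v, k -> g, p -> b, s -> z, t -> d / V _ V: fires at position(s) 4, 6: readezizaare
surface: readezizaare

cell TOR=ib, CLASS=zo, GRD=mi, KEL=ak:
underlying: re-ates-ke-za-are
1. o -> e, u -> i / F C0 _: no change
2. f -> v, k -> g, p -> b, s -> z, t -> d / V _ V: fires at position(s) 4: readeskezaare
surface: readeskezaare

cell TOR=gu, CLASS=ol, GRD=mi, KEL=mi:
underlying: re-ates-i-tez-zub
1. o -> e, u -> i / F C0 _: fires at position(s) 12: reatesitezzib
2. f -> v, k -> g, p -> b, s -> z, t -> d / V _ V: fires at position(s) 4, 6, 8: readezidezzib
surface: readezidezzib

cell TOR=ak, CLASS=zo, GRD=ol, KEL=mi:
underlying: ufi-ates-as-za-zub
1. o -> e, u -> i / F C0 _: no change
2. f -> v, k -> g, p -> b, s -> z, t -> d / V _ V: fires at position(s) 2, 5, 7: uviadezaszazub
surface: uviadezaszazub
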